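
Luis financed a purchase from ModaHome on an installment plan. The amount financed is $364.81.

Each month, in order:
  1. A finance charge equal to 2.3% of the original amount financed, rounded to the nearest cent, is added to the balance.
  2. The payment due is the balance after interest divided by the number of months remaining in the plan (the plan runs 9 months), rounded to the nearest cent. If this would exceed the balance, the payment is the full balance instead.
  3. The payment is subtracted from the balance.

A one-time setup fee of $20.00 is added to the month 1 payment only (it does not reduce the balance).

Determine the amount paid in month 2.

Month 1: opening $364.81; interest $8.39 → $373.20; payment $41.47 (+ $20.00 fee); balance $331.73
Month 2: opening $331.73; interest $8.39 → $340.12; payment $42.52; balance $297.60

$42.52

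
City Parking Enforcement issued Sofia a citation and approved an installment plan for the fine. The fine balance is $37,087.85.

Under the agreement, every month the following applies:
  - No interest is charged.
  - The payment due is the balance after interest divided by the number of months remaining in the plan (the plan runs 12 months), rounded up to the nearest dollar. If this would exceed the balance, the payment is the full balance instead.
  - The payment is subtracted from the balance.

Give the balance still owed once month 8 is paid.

$12,359.85

# | Opening | Payment | End bal
1 | $37,087.85 | $3,091.00 | $33,996.85
2 | $33,996.85 | $3,091.00 | $30,905.85
3 | $30,905.85 | $3,091.00 | $27,814.85
4 | $27,814.85 | $3,091.00 | $24,723.85
5 | $24,723.85 | $3,091.00 | $21,632.85
6 | $21,632.85 | $3,091.00 | $18,541.85
7 | $18,541.85 | $3,091.00 | $15,450.85
8 | $15,450.85 | $3,091.00 | $12,359.85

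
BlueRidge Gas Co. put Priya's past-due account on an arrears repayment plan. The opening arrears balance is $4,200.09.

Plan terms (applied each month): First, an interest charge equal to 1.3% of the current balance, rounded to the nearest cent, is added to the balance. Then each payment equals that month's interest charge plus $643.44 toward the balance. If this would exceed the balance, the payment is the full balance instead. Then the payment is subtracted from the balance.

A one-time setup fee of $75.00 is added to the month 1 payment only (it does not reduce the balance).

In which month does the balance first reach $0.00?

Month 1: opening $4,200.09; interest $54.60 → $4,254.69; payment $698.04 (+ $75.00 fee); balance $3,556.65
Month 2: opening $3,556.65; interest $46.24 → $3,602.89; payment $689.68; balance $2,913.21
Month 3: opening $2,913.21; interest $37.87 → $2,951.08; payment $681.31; balance $2,269.77
Month 4: opening $2,269.77; interest $29.51 → $2,299.28; payment $672.95; balance $1,626.33
Month 5: opening $1,626.33; interest $21.14 → $1,647.47; payment $664.58; balance $982.89
Month 6: opening $982.89; interest $12.78 → $995.67; payment $656.22; balance $339.45
Month 7: opening $339.45; interest $4.41 → $343.86; payment $343.86; balance $0.00
Balance reaches $0.00 in month 7.

7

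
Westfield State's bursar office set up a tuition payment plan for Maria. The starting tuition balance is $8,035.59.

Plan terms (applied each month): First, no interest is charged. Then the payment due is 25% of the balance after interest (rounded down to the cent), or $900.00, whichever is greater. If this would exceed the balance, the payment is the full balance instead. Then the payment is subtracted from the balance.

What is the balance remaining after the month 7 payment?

$0.00

Month 1: opening $8,035.59; payment $2,008.89; balance $6,026.70
Month 2: opening $6,026.70; payment $1,506.67; balance $4,520.03
Month 3: opening $4,520.03; payment $1,130.00; balance $3,390.03
Month 4: opening $3,390.03; payment $900.00; balance $2,490.03
Month 5: opening $2,490.03; payment $900.00; balance $1,590.03
Month 6: opening $1,590.03; payment $900.00; balance $690.03
Month 7: opening $690.03; payment $690.03; balance $0.00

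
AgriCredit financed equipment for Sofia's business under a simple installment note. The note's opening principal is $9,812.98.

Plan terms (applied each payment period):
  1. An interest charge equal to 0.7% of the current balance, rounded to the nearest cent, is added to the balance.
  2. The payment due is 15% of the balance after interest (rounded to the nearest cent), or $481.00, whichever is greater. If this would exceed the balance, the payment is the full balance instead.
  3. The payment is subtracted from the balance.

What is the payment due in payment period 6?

$681.03

Payment period 1: $9,812.98 +$68.69 interest = $9,881.67; pay $1,482.25 → $8,399.42
Payment period 2: $8,399.42 +$58.80 interest = $8,458.22; pay $1,268.73 → $7,189.49
Payment period 3: $7,189.49 +$50.33 interest = $7,239.82; pay $1,085.97 → $6,153.85
Payment period 4: $6,153.85 +$43.08 interest = $6,196.93; pay $929.54 → $5,267.39
Payment period 5: $5,267.39 +$36.87 interest = $5,304.26; pay $795.64 → $4,508.62
Payment period 6: $4,508.62 +$31.56 interest = $4,540.18; pay $681.03 → $3,859.15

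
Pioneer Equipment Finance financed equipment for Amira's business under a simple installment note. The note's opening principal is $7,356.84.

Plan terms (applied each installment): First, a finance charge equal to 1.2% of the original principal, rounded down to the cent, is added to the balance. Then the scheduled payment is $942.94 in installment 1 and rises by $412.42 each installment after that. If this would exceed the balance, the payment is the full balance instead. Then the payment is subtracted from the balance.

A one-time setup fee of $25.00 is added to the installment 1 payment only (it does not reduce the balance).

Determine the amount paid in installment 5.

$1,551.96

Installment 1: $7,356.84 +$88.28 interest = $7,445.12; pay $942.94 (+ $25.00 fee) → $6,502.18
Installment 2: $6,502.18 +$88.28 interest = $6,590.46; pay $1,355.36 → $5,235.10
Installment 3: $5,235.10 +$88.28 interest = $5,323.38; pay $1,767.78 → $3,555.60
Installment 4: $3,555.60 +$88.28 interest = $3,643.88; pay $2,180.20 → $1,463.68
Installment 5: $1,463.68 +$88.28 interest = $1,551.96; pay $1,551.96 → $0.00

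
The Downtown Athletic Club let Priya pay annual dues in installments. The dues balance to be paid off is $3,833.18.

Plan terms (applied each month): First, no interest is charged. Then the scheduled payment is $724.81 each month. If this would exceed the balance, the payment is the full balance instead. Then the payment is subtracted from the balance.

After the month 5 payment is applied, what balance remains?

Month 1: $3,833.18 − $724.81 → $3,108.37
Month 2: $3,108.37 − $724.81 → $2,383.56
Month 3: $2,383.56 − $724.81 → $1,658.75
Month 4: $1,658.75 − $724.81 → $933.94
Month 5: $933.94 − $724.81 → $209.13

$209.13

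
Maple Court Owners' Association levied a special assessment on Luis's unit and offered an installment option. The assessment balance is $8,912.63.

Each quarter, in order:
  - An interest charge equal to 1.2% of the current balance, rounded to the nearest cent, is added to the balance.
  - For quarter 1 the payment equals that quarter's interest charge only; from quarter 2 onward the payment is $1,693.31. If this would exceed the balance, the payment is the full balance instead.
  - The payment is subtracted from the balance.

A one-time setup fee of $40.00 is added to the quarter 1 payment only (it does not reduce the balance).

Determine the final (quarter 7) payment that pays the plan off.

$797.63

Quarter 1: $8,912.63 +$106.95 interest = $9,019.58; pay $106.95 (+ $40.00 fee) → $8,912.63
Quarter 2: $8,912.63 +$106.95 interest = $9,019.58; pay $1,693.31 → $7,326.27
Quarter 3: $7,326.27 +$87.92 interest = $7,414.19; pay $1,693.31 → $5,720.88
Quarter 4: $5,720.88 +$68.65 interest = $5,789.53; pay $1,693.31 → $4,096.22
Quarter 5: $4,096.22 +$49.15 interest = $4,145.37; pay $1,693.31 → $2,452.06
Quarter 6: $2,452.06 +$29.42 interest = $2,481.48; pay $1,693.31 → $788.17
Quarter 7: $788.17 +$9.46 interest = $797.63; pay $797.63 → $0.00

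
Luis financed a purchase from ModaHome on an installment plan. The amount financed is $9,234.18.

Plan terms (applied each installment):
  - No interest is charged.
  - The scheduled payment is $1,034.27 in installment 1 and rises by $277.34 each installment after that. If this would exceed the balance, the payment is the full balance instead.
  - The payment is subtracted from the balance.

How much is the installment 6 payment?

Installment 1: opening $9,234.18; payment $1,034.27; balance $8,199.91
Installment 2: opening $8,199.91; payment $1,311.61; balance $6,888.30
Installment 3: opening $6,888.30; payment $1,588.95; balance $5,299.35
Installment 4: opening $5,299.35; payment $1,866.29; balance $3,433.06
Installment 5: opening $3,433.06; payment $2,143.63; balance $1,289.43
Installment 6: opening $1,289.43; payment $1,289.43; balance $0.00

$1,289.43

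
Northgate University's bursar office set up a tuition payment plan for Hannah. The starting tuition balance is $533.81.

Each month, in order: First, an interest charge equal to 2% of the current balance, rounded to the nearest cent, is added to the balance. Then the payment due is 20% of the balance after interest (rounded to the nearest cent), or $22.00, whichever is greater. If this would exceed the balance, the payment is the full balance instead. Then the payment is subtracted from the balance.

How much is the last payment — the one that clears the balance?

$1.38

Month 1: $533.81 +$10.68 interest = $544.49; pay $108.90 → $435.59
Month 2: $435.59 +$8.71 interest = $444.30; pay $88.86 → $355.44
Month 3: $355.44 +$7.11 interest = $362.55; pay $72.51 → $290.04
Month 4: $290.04 +$5.80 interest = $295.84; pay $59.17 → $236.67
Month 5: $236.67 +$4.73 interest = $241.40; pay $48.28 → $193.12
Month 6: $193.12 +$3.86 interest = $196.98; pay $39.40 → $157.58
Month 7: $157.58 +$3.15 interest = $160.73; pay $32.15 → $128.58
Month 8: $128.58 +$2.57 interest = $131.15; pay $26.23 → $104.92
Month 9: $104.92 +$2.10 interest = $107.02; pay $22.00 → $85.02
Month 10: $85.02 +$1.70 interest = $86.72; pay $22.00 → $64.72
Month 11: $64.72 +$1.29 interest = $66.01; pay $22.00 → $44.01
Month 12: $44.01 +$0.88 interest = $44.89; pay $22.00 → $22.89
Month 13: $22.89 +$0.46 interest = $23.35; pay $22.00 → $1.35
Month 14: $1.35 +$0.03 interest = $1.38; pay $1.38 → $0.00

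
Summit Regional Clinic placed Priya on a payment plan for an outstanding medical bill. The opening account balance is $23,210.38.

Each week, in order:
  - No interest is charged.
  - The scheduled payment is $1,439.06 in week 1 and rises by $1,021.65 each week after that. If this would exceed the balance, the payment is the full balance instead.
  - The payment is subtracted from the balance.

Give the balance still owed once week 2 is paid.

Week 1: $23,210.38 − $1,439.06 → $21,771.32
Week 2: $21,771.32 − $2,460.71 → $19,310.61

$19,310.61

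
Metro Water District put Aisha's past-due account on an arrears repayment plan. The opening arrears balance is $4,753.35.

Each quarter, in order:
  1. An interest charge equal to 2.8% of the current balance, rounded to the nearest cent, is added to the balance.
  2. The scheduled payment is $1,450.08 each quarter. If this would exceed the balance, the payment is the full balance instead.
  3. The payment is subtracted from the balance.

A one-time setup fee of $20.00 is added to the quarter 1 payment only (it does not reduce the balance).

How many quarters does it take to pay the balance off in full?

4

# | Opening | Interest | Payment | Fee | End bal
1 | $4,753.35 | $133.09 | $1,450.08 | $20.00 | $3,436.36
2 | $3,436.36 | $96.22 | $1,450.08 | — | $2,082.50
3 | $2,082.50 | $58.31 | $1,450.08 | — | $690.73
4 | $690.73 | $19.34 | $710.07 | — | $0.00
Balance reaches $0.00 in quarter 4.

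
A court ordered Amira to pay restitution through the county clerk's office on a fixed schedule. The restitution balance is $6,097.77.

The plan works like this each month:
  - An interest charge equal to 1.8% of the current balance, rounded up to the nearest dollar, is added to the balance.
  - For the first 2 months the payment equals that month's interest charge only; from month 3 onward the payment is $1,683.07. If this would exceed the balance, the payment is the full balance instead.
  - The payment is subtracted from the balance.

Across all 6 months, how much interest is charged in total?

$489.00

Month 1: opening $6,097.77; interest $110.00 → $6,207.77; payment $110.00; balance $6,097.77
Month 2: opening $6,097.77; interest $110.00 → $6,207.77; payment $110.00; balance $6,097.77
Month 3: opening $6,097.77; interest $110.00 → $6,207.77; payment $1,683.07; balance $4,524.70
Month 4: opening $4,524.70; interest $82.00 → $4,606.70; payment $1,683.07; balance $2,923.63
Month 5: opening $2,923.63; interest $53.00 → $2,976.63; payment $1,683.07; balance $1,293.56
Month 6: opening $1,293.56; interest $24.00 → $1,317.56; payment $1,317.56; balance $0.00
Total interest: $110.00 + $110.00 + $110.00 + $82.00 + $53.00 + $24.00 = $489.00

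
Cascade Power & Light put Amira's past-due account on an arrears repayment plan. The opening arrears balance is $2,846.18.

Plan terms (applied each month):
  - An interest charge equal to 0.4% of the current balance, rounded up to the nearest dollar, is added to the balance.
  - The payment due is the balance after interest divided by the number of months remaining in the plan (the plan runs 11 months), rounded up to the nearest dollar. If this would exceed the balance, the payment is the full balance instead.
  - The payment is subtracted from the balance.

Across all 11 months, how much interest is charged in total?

Month 1: opening $2,846.18; interest $12.00 → $2,858.18; payment $260.00; balance $2,598.18
Month 2: opening $2,598.18; interest $11.00 → $2,609.18; payment $261.00; balance $2,348.18
Month 3: opening $2,348.18; interest $10.00 → $2,358.18; payment $263.00; balance $2,095.18
Month 4: opening $2,095.18; interest $9.00 → $2,104.18; payment $264.00; balance $1,840.18
Month 5: opening $1,840.18; interest $8.00 → $1,848.18; payment $265.00; balance $1,583.18
Month 6: opening $1,583.18; interest $7.00 → $1,590.18; payment $266.00; balance $1,324.18
Month 7: opening $1,324.18; interest $6.00 → $1,330.18; payment $267.00; balance $1,063.18
Month 8: opening $1,063.18; interest $5.00 → $1,068.18; payment $268.00; balance $800.18
Month 9: opening $800.18; interest $4.00 → $804.18; payment $269.00; balance $535.18
Month 10: opening $535.18; interest $3.00 → $538.18; payment $270.00; balance $268.18
Month 11: opening $268.18; interest $2.00 → $270.18; payment $270.18; balance $0.00
Total interest: $12.00 + $11.00 + $10.00 + $9.00 + $8.00 + $7.00 + $6.00 + $5.00 + $4.00 + $3.00 + $2.00 = $77.00

$77.00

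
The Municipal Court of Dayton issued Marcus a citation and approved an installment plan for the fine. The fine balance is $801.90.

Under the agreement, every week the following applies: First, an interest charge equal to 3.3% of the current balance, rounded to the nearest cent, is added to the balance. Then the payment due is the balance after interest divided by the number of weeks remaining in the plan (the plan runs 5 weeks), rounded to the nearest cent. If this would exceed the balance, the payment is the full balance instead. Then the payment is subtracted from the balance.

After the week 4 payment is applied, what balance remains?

Week 1: opening $801.90; interest $26.46 → $828.36; payment $165.67; balance $662.69
Week 2: opening $662.69; interest $21.87 → $684.56; payment $171.14; balance $513.42
Week 3: opening $513.42; interest $16.94 → $530.36; payment $176.79; balance $353.57
Week 4: opening $353.57; interest $11.67 → $365.24; payment $182.62; balance $182.62

$182.62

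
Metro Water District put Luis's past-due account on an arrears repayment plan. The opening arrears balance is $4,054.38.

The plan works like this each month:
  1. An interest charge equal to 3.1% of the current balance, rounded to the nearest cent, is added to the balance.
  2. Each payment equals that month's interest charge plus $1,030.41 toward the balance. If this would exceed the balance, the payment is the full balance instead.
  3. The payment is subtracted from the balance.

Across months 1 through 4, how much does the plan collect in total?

Month 1: $4,054.38 +$125.69 interest = $4,180.07; pay $1,156.10 → $3,023.97
Month 2: $3,023.97 +$93.74 interest = $3,117.71; pay $1,124.15 → $1,993.56
Month 3: $1,993.56 +$61.80 interest = $2,055.36; pay $1,092.21 → $963.15
Month 4: $963.15 +$29.86 interest = $993.01; pay $993.01 → $0.00
Total paid: $4,365.47

$4,365.47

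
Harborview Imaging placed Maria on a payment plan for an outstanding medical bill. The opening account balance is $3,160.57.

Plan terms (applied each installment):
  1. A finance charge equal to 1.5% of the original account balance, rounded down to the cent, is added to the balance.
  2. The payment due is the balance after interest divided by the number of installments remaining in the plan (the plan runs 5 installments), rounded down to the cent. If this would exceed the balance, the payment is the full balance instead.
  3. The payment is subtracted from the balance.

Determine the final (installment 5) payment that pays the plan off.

# | Opening | Interest | Payment | End bal
1 | $3,160.57 | $47.40 | $641.59 | $2,566.38
2 | $2,566.38 | $47.40 | $653.44 | $1,960.34
3 | $1,960.34 | $47.40 | $669.24 | $1,338.50
4 | $1,338.50 | $47.40 | $692.95 | $692.95
5 | $692.95 | $47.40 | $740.35 | $0.00

$740.35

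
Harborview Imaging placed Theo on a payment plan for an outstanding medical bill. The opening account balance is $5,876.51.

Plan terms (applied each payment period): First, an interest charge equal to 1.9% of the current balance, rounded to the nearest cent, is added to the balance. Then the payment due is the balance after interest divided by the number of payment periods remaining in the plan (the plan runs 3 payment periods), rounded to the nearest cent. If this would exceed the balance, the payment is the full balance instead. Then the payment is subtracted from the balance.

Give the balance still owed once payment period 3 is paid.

$0.00

Payment period 1: opening $5,876.51; interest $111.65 → $5,988.16; payment $1,996.05; balance $3,992.11
Payment period 2: opening $3,992.11; interest $75.85 → $4,067.96; payment $2,033.98; balance $2,033.98
Payment period 3: opening $2,033.98; interest $38.65 → $2,072.63; payment $2,072.63; balance $0.00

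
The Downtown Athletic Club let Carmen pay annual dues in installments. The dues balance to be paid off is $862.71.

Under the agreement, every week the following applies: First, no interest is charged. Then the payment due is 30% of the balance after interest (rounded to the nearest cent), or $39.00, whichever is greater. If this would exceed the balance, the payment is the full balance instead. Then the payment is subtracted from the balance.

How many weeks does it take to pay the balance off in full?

9

Week 1: $862.71 − $258.81 → $603.90
Week 2: $603.90 − $181.17 → $422.73
Week 3: $422.73 − $126.82 → $295.91
Week 4: $295.91 − $88.77 → $207.14
Week 5: $207.14 − $62.14 → $145.00
Week 6: $145.00 − $43.50 → $101.50
Week 7: $101.50 − $39.00 → $62.50
Week 8: $62.50 − $39.00 → $23.50
Week 9: $23.50 − $23.50 → $0.00
Balance reaches $0.00 in week 9.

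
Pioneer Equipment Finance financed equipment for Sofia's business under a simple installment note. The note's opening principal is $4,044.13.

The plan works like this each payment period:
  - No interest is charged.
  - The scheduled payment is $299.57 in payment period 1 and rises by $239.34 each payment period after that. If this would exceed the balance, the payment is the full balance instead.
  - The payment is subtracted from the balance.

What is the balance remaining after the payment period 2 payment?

$3,205.65

# | Opening | Payment | End bal
1 | $4,044.13 | $299.57 | $3,744.56
2 | $3,744.56 | $538.91 | $3,205.65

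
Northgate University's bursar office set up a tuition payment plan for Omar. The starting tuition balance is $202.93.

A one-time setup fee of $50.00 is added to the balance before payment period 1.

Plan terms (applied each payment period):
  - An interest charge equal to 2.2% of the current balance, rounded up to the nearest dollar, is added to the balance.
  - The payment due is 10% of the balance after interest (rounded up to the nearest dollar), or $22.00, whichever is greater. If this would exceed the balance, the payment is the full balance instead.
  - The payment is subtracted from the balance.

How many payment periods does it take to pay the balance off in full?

Payment period 1: opening $252.93; interest $6.00 → $258.93; payment $26.00; balance $232.93
Payment period 2: opening $232.93; interest $6.00 → $238.93; payment $24.00; balance $214.93
Payment period 3: opening $214.93; interest $5.00 → $219.93; payment $22.00; balance $197.93
Payment period 4: opening $197.93; interest $5.00 → $202.93; payment $22.00; balance $180.93
Payment period 5: opening $180.93; interest $4.00 → $184.93; payment $22.00; balance $162.93
Payment period 6: opening $162.93; interest $4.00 → $166.93; payment $22.00; balance $144.93
Payment period 7: opening $144.93; interest $4.00 → $148.93; payment $22.00; balance $126.93
Payment period 8: opening $126.93; interest $3.00 → $129.93; payment $22.00; balance $107.93
Payment period 9: opening $107.93; interest $3.00 → $110.93; payment $22.00; balance $88.93
Payment period 10: opening $88.93; interest $2.00 → $90.93; payment $22.00; balance $68.93
Payment period 11: opening $68.93; interest $2.00 → $70.93; payment $22.00; balance $48.93
Payment period 12: opening $48.93; interest $2.00 → $50.93; payment $22.00; balance $28.93
Payment period 13: opening $28.93; interest $1.00 → $29.93; payment $22.00; balance $7.93
Payment period 14: opening $7.93; interest $1.00 → $8.93; payment $8.93; balance $0.00
Balance reaches $0.00 in payment period 14.

14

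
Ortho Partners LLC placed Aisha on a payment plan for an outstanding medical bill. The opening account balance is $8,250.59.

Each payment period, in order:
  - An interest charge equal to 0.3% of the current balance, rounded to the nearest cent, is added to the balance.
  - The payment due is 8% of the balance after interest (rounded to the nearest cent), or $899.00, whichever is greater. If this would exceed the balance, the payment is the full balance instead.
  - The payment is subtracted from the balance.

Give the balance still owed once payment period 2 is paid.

$6,499.47

# | Opening | Interest | Payment | End bal
1 | $8,250.59 | $24.75 | $899.00 | $7,376.34
2 | $7,376.34 | $22.13 | $899.00 | $6,499.47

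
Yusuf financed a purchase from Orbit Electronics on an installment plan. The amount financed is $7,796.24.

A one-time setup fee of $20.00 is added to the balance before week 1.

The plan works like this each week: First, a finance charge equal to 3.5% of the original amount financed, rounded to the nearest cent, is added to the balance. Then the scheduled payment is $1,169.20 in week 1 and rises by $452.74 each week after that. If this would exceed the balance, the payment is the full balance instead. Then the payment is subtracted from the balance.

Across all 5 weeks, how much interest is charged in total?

$1,364.35

Week 1: opening $7,816.24; interest $272.87 → $8,089.11; payment $1,169.20; balance $6,919.91
Week 2: opening $6,919.91; interest $272.87 → $7,192.78; payment $1,621.94; balance $5,570.84
Week 3: opening $5,570.84; interest $272.87 → $5,843.71; payment $2,074.68; balance $3,769.03
Week 4: opening $3,769.03; interest $272.87 → $4,041.90; payment $2,527.42; balance $1,514.48
Week 5: opening $1,514.48; interest $272.87 → $1,787.35; payment $1,787.35; balance $0.00
Total interest: $272.87 + $272.87 + $272.87 + $272.87 + $272.87 = $1,364.35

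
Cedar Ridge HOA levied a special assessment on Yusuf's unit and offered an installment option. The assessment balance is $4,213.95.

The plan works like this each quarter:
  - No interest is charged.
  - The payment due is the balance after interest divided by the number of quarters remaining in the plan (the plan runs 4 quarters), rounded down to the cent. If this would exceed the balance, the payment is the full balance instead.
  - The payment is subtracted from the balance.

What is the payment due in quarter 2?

$1,053.49

Quarter 1: $4,213.95 − $1,053.48 → $3,160.47
Quarter 2: $3,160.47 − $1,053.49 → $2,106.98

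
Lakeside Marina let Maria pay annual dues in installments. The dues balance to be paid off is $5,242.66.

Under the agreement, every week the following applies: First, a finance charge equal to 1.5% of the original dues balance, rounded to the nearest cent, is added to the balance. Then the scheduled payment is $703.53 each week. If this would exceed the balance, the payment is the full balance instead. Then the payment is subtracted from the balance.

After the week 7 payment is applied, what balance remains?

$868.43

Week 1: opening $5,242.66; interest $78.64 → $5,321.30; payment $703.53; balance $4,617.77
Week 2: opening $4,617.77; interest $78.64 → $4,696.41; payment $703.53; balance $3,992.88
Week 3: opening $3,992.88; interest $78.64 → $4,071.52; payment $703.53; balance $3,367.99
Week 4: opening $3,367.99; interest $78.64 → $3,446.63; payment $703.53; balance $2,743.10
Week 5: opening $2,743.10; interest $78.64 → $2,821.74; payment $703.53; balance $2,118.21
Week 6: opening $2,118.21; interest $78.64 → $2,196.85; payment $703.53; balance $1,493.32
Week 7: opening $1,493.32; interest $78.64 → $1,571.96; payment $703.53; balance $868.43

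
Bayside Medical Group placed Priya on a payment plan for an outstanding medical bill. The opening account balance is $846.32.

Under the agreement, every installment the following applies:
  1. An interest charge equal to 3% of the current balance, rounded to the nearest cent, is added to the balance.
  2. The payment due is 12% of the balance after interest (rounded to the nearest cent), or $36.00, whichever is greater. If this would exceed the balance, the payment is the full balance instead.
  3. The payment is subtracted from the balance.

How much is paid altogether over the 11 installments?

# | Opening | Interest | Payment | End bal
1 | $846.32 | $25.39 | $104.61 | $767.10
2 | $767.10 | $23.01 | $94.81 | $695.30
3 | $695.30 | $20.86 | $85.94 | $630.22
4 | $630.22 | $18.91 | $77.90 | $571.23
5 | $571.23 | $17.14 | $70.60 | $517.77
6 | $517.77 | $15.53 | $64.00 | $469.30
7 | $469.30 | $14.08 | $58.01 | $425.37
8 | $425.37 | $12.76 | $52.58 | $385.55
9 | $385.55 | $11.57 | $47.65 | $349.47
10 | $349.47 | $10.48 | $43.19 | $316.76
11 | $316.76 | $9.50 | $39.15 | $287.11
Total paid: $738.44

$738.44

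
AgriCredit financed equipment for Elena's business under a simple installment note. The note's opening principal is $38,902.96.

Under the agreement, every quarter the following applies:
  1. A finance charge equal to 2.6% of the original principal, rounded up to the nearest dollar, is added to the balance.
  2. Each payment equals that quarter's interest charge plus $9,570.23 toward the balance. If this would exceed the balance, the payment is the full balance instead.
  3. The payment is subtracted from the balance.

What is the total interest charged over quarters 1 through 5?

$5,060.00

# | Opening | Interest | Payment | End bal
1 | $38,902.96 | $1,012.00 | $10,582.23 | $29,332.73
2 | $29,332.73 | $1,012.00 | $10,582.23 | $19,762.50
3 | $19,762.50 | $1,012.00 | $10,582.23 | $10,192.27
4 | $10,192.27 | $1,012.00 | $10,582.23 | $622.04
5 | $622.04 | $1,012.00 | $1,634.04 | $0.00
Total interest: $1,012.00 + $1,012.00 + $1,012.00 + $1,012.00 + $1,012.00 = $5,060.00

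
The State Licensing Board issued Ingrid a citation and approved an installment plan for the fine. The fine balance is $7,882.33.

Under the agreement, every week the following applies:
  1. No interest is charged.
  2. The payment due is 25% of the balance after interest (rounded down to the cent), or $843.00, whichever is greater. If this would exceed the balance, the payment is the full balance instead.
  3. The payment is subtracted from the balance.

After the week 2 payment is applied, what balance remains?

Week 1: opening $7,882.33; payment $1,970.58; balance $5,911.75
Week 2: opening $5,911.75; payment $1,477.93; balance $4,433.82

$4,433.82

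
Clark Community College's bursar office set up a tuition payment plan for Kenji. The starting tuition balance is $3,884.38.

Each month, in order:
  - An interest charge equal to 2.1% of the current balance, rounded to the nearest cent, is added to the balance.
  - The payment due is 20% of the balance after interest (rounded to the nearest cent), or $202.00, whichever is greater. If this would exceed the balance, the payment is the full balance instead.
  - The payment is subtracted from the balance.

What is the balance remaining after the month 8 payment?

$759.97

# | Opening | Interest | Payment | End bal
1 | $3,884.38 | $81.57 | $793.19 | $3,172.76
2 | $3,172.76 | $66.63 | $647.88 | $2,591.51
3 | $2,591.51 | $54.42 | $529.19 | $2,116.74
4 | $2,116.74 | $44.45 | $432.24 | $1,728.95
5 | $1,728.95 | $36.31 | $353.05 | $1,412.21
6 | $1,412.21 | $29.66 | $288.37 | $1,153.50
7 | $1,153.50 | $24.22 | $235.54 | $942.18
8 | $942.18 | $19.79 | $202.00 | $759.97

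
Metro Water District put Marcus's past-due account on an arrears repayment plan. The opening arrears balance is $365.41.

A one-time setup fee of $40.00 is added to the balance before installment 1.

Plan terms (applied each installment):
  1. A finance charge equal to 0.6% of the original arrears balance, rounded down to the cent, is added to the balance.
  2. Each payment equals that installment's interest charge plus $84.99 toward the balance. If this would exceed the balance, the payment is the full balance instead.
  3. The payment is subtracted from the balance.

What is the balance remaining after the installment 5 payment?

$0.00

# | Opening | Interest | Payment | End bal
1 | $405.41 | $2.19 | $87.18 | $320.42
2 | $320.42 | $2.19 | $87.18 | $235.43
3 | $235.43 | $2.19 | $87.18 | $150.44
4 | $150.44 | $2.19 | $87.18 | $65.45
5 | $65.45 | $2.19 | $67.64 | $0.00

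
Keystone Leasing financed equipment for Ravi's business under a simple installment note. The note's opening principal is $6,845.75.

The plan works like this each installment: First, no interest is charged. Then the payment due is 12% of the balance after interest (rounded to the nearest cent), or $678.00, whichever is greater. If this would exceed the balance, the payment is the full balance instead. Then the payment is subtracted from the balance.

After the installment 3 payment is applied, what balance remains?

# | Opening | Payment | End bal
1 | $6,845.75 | $821.49 | $6,024.26
2 | $6,024.26 | $722.91 | $5,301.35
3 | $5,301.35 | $678.00 | $4,623.35

$4,623.35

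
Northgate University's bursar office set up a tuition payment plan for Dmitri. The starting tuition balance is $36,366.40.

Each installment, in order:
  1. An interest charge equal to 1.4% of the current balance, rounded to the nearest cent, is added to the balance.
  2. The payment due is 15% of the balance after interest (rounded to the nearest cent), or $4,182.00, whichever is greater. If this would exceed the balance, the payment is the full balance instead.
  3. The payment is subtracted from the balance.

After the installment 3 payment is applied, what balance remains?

$23,211.79

Installment 1: $36,366.40 +$509.13 interest = $36,875.53; pay $5,531.33 → $31,344.20
Installment 2: $31,344.20 +$438.82 interest = $31,783.02; pay $4,767.45 → $27,015.57
Installment 3: $27,015.57 +$378.22 interest = $27,393.79; pay $4,182.00 → $23,211.79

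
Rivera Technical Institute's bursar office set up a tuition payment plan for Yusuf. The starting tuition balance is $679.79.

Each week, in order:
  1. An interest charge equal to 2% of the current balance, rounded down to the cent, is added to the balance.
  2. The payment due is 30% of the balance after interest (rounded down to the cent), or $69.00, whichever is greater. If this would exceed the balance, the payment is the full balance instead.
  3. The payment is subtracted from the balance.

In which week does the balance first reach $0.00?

7

Week 1: opening $679.79; interest $13.59 → $693.38; payment $208.01; balance $485.37
Week 2: opening $485.37; interest $9.70 → $495.07; payment $148.52; balance $346.55
Week 3: opening $346.55; interest $6.93 → $353.48; payment $106.04; balance $247.44
Week 4: opening $247.44; interest $4.94 → $252.38; payment $75.71; balance $176.67
Week 5: opening $176.67; interest $3.53 → $180.20; payment $69.00; balance $111.20
Week 6: opening $111.20; interest $2.22 → $113.42; payment $69.00; balance $44.42
Week 7: opening $44.42; interest $0.88 → $45.30; payment $45.30; balance $0.00
Balance reaches $0.00 in week 7.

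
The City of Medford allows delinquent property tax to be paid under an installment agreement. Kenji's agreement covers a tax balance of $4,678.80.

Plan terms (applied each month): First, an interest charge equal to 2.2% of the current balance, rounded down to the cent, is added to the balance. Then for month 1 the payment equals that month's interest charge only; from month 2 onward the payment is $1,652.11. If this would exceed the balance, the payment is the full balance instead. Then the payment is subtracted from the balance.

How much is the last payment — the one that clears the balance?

# | Opening | Interest | Payment | End bal
1 | $4,678.80 | $102.93 | $102.93 | $4,678.80
2 | $4,678.80 | $102.93 | $1,652.11 | $3,129.62
3 | $3,129.62 | $68.85 | $1,652.11 | $1,546.36
4 | $1,546.36 | $34.01 | $1,580.37 | $0.00

$1,580.37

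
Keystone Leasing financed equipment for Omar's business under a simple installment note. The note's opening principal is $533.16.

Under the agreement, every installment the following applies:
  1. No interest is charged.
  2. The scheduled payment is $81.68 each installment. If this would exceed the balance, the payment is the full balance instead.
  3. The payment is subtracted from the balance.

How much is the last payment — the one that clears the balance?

Installment 1: $533.16 − $81.68 → $451.48
Installment 2: $451.48 − $81.68 → $369.80
Installment 3: $369.80 − $81.68 → $288.12
Installment 4: $288.12 − $81.68 → $206.44
Installment 5: $206.44 − $81.68 → $124.76
Installment 6: $124.76 − $81.68 → $43.08
Installment 7: $43.08 − $43.08 → $0.00

$43.08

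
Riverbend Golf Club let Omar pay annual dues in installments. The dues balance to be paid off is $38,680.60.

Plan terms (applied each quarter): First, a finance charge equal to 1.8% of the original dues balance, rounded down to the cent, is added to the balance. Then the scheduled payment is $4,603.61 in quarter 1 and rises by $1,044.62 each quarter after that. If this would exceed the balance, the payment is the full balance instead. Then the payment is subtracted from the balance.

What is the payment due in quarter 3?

$6,692.85

Quarter 1: opening $38,680.60; interest $696.25 → $39,376.85; payment $4,603.61; balance $34,773.24
Quarter 2: opening $34,773.24; interest $696.25 → $35,469.49; payment $5,648.23; balance $29,821.26
Quarter 3: opening $29,821.26; interest $696.25 → $30,517.51; payment $6,692.85; balance $23,824.66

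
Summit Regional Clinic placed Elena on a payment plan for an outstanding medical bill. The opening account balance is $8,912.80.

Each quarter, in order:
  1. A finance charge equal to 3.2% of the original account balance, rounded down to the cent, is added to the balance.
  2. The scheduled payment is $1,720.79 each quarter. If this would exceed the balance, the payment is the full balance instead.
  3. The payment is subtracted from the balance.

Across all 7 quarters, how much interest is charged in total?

$1,996.40

# | Opening | Interest | Payment | End bal
1 | $8,912.80 | $285.20 | $1,720.79 | $7,477.21
2 | $7,477.21 | $285.20 | $1,720.79 | $6,041.62
3 | $6,041.62 | $285.20 | $1,720.79 | $4,606.03
4 | $4,606.03 | $285.20 | $1,720.79 | $3,170.44
5 | $3,170.44 | $285.20 | $1,720.79 | $1,734.85
6 | $1,734.85 | $285.20 | $1,720.79 | $299.26
7 | $299.26 | $285.20 | $584.46 | $0.00
Total interest: $285.20 + $285.20 + $285.20 + $285.20 + $285.20 + $285.20 + $285.20 = $1,996.40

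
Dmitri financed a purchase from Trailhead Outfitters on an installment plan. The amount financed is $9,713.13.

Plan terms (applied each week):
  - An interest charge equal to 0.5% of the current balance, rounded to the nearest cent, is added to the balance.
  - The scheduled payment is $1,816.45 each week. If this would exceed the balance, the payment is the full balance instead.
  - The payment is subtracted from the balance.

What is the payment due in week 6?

# | Opening | Interest | Payment | End bal
1 | $9,713.13 | $48.57 | $1,816.45 | $7,945.25
2 | $7,945.25 | $39.73 | $1,816.45 | $6,168.53
3 | $6,168.53 | $30.84 | $1,816.45 | $4,382.92
4 | $4,382.92 | $21.91 | $1,816.45 | $2,588.38
5 | $2,588.38 | $12.94 | $1,816.45 | $784.87
6 | $784.87 | $3.92 | $788.79 | $0.00

$788.79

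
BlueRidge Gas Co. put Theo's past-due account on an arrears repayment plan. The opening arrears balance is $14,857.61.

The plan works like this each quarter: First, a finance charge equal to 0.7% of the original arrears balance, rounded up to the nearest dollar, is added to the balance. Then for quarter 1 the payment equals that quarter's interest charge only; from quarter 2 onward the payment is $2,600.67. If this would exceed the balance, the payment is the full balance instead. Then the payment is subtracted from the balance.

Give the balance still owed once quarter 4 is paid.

Quarter 1: $14,857.61 +$105.00 interest = $14,962.61; pay $105.00 → $14,857.61
Quarter 2: $14,857.61 +$105.00 interest = $14,962.61; pay $2,600.67 → $12,361.94
Quarter 3: $12,361.94 +$105.00 interest = $12,466.94; pay $2,600.67 → $9,866.27
Quarter 4: $9,866.27 +$105.00 interest = $9,971.27; pay $2,600.67 → $7,370.60

$7,370.60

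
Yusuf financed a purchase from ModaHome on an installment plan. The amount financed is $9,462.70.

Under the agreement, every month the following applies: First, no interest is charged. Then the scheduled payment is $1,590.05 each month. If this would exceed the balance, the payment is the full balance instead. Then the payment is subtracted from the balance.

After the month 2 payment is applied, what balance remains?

Month 1: $9,462.70 − $1,590.05 → $7,872.65
Month 2: $7,872.65 − $1,590.05 → $6,282.60

$6,282.60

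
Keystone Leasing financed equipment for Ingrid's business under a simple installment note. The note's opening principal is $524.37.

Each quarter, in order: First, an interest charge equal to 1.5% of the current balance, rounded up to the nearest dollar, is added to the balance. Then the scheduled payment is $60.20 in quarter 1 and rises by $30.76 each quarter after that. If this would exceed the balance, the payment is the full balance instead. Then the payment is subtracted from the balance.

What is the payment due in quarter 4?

$152.48

Quarter 1: opening $524.37; interest $8.00 → $532.37; payment $60.20; balance $472.17
Quarter 2: opening $472.17; interest $8.00 → $480.17; payment $90.96; balance $389.21
Quarter 3: opening $389.21; interest $6.00 → $395.21; payment $121.72; balance $273.49
Quarter 4: opening $273.49; interest $5.00 → $278.49; payment $152.48; balance $126.01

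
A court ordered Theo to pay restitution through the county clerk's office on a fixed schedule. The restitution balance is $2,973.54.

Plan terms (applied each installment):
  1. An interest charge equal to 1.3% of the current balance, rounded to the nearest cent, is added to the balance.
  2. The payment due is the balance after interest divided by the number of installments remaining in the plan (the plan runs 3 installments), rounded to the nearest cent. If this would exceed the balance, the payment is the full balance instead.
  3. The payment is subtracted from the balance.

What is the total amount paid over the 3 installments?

$3,051.53

Installment 1: $2,973.54 +$38.66 interest = $3,012.20; pay $1,004.07 → $2,008.13
Installment 2: $2,008.13 +$26.11 interest = $2,034.24; pay $1,017.12 → $1,017.12
Installment 3: $1,017.12 +$13.22 interest = $1,030.34; pay $1,030.34 → $0.00
Total paid: $3,051.53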